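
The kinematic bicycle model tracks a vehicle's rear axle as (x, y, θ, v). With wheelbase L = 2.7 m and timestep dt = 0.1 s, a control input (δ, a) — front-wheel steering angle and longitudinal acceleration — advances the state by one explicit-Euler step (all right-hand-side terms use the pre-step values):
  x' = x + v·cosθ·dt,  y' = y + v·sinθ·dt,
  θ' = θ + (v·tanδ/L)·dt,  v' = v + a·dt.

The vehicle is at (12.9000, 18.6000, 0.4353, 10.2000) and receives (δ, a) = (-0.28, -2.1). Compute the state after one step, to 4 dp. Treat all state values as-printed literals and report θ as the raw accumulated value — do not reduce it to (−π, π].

(13.8249, 19.0301, 0.3267, 9.9900)

x' = 12.9000 + 10.2000·cos(0.4353)·0.1 = 13.8249
y' = 18.6000 + 10.2000·sin(0.4353)·0.1 = 19.0301
θ' = 0.4353 + (10.2000/2.7)·tan(-0.28)·0.1 = 0.3267
v' = 10.2000 − 2.1000·0.1 = 9.9900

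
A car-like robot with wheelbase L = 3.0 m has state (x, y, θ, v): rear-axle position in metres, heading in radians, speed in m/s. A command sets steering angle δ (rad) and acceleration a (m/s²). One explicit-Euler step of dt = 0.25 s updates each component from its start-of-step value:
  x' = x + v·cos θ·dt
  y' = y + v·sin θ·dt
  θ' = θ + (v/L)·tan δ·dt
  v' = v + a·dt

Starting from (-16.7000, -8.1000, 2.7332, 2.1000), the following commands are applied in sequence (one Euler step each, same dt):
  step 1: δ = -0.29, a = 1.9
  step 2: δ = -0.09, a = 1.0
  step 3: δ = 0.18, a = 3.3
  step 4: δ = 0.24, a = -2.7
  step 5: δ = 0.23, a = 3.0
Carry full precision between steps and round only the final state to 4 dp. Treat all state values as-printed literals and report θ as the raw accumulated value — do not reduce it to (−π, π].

(-19.9070, -6.6290, 2.8369, 3.7250)

after step 1 (δ=-0.29, a=1.9): (-17.181824, -7.891504, 2.680978, 2.575000)
after step 2 (δ=-0.09, a=1.0): (-17.758482, -7.605358, 2.661613, 2.825000)
after step 3 (δ=0.18, a=3.3): (-18.384929, -7.279239, 2.704452, 3.650000)
after step 4 (δ=0.24, a=-2.7): (-19.211623, -6.892931, 2.778886, 2.975000)
after step 5 (δ=0.23, a=3.0): (-19.906984, -6.629045, 2.836934, 3.725000)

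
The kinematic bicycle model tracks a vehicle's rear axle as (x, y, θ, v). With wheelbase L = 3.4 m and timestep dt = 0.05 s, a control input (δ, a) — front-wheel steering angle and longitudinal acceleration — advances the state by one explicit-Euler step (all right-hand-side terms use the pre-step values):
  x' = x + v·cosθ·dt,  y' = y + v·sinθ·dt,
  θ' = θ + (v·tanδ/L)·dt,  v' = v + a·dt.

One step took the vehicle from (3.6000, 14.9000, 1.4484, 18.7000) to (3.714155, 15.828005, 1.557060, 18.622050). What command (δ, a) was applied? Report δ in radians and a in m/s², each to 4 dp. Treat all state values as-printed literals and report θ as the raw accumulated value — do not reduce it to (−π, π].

a = (v'−v)/dt = (-0.077950)/0.05 = -1.5590
Δθ = θ'−θ = 0.108660;  (v·dt/L) = 18.7000·0.05/3.4 = 0.275000
tan δ = Δθ·L/(v·dt) = 0.395127  →  δ = 0.3763

δ = 0.3763, a = -1.5590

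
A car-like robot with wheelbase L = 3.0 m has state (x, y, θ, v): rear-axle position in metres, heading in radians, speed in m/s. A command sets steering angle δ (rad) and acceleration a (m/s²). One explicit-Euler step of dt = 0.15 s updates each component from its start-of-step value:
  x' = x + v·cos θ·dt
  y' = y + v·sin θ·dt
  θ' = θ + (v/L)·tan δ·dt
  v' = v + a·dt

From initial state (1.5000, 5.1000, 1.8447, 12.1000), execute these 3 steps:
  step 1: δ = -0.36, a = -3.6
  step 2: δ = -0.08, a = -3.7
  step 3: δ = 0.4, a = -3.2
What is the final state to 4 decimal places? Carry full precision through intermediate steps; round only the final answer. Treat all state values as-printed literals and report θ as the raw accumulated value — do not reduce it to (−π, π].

after step 1 (δ=-0.36, a=-3.6): (1.009058, 6.847341, 1.616976, 11.560000)
after step 2 (δ=-0.08, a=-3.7): (0.929010, 8.579492, 1.570637, 11.005000)
after step 3 (δ=0.4, a=-3.2): (0.929272, 10.230242, 1.803279, 10.525000)

(0.9293, 10.2302, 1.8033, 10.5250)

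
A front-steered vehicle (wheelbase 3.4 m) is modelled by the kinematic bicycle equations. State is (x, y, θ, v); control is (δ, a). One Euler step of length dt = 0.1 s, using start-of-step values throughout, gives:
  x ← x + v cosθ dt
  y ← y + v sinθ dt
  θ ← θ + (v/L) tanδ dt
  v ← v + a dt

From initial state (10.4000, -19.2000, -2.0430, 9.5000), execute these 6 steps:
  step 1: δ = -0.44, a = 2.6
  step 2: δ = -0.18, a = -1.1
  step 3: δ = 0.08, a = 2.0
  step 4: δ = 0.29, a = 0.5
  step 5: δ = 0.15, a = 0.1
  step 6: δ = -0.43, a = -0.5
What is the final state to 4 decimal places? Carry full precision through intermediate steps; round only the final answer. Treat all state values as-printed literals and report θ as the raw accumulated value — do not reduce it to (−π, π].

(7.2501, -24.1223, -2.2072, 9.8600)

after step 1 (δ=-0.44, a=2.6): (9.967893, -20.046040, -2.174542, 9.760000)
after step 2 (δ=-0.18, a=-1.1): (9.413788, -20.849498, -2.226778, 9.650000)
after step 3 (δ=0.08, a=2.0): (8.825199, -21.614212, -2.204023, 9.850000)
after step 4 (δ=0.29, a=0.5): (8.242326, -22.408242, -2.117571, 9.900000)
after step 5 (δ=0.15, a=0.1): (7.727591, -23.253906, -2.073564, 9.910000)
after step 6 (δ=-0.43, a=-0.5): (7.250075, -24.122272, -2.207239, 9.860000)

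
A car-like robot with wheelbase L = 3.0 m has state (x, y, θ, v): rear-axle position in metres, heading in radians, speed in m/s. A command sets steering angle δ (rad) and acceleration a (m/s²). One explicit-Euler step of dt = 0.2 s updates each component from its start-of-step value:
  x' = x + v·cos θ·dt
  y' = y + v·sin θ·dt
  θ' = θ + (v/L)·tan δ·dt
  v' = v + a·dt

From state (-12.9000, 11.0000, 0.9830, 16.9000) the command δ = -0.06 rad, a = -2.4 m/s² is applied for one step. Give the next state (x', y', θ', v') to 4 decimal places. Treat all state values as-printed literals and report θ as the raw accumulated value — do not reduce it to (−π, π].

(-11.0257, 13.8127, 0.9153, 16.4200)

x' = -12.9000 + 16.9000·cos(0.9830)·0.2 = -11.0257
y' = 11.0000 + 16.9000·sin(0.9830)·0.2 = 13.8127
θ' = 0.9830 + (16.9000/3.0)·tan(-0.06)·0.2 = 0.9153
v' = 16.9000 − 2.4000·0.2 = 16.4200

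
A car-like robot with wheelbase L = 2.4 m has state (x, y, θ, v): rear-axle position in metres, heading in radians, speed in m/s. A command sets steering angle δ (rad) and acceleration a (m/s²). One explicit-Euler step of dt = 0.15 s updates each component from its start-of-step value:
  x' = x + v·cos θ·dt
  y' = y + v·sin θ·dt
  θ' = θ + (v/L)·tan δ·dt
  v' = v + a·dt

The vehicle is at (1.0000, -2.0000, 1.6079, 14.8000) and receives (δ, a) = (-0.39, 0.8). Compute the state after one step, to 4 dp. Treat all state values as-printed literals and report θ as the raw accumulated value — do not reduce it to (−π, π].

(0.9176, 0.2185, 1.2277, 14.9200)

x' = 1.0000 + 14.8000·cos(1.6079)·0.15 = 0.9176
y' = -2.0000 + 14.8000·sin(1.6079)·0.15 = 0.2185
θ' = 1.6079 + (14.8000/2.4)·tan(-0.39)·0.15 = 1.2277
v' = 14.8000 + 0.8000·0.15 = 14.9200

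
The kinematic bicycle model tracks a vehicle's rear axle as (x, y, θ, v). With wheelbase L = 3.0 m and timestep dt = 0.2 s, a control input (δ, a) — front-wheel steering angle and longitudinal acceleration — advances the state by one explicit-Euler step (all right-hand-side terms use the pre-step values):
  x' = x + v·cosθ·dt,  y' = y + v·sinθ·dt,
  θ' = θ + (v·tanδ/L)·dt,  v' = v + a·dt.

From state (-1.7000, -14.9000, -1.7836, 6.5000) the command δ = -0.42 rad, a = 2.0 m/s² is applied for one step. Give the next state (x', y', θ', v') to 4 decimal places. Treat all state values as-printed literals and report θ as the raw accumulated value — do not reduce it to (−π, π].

(-1.9746, -16.1707, -1.9771, 6.9000)

x' = -1.7000 + 6.5000·cos(-1.7836)·0.2 = -1.9746
y' = -14.9000 + 6.5000·sin(-1.7836)·0.2 = -16.1707
θ' = -1.7836 + (6.5000/3.0)·tan(-0.42)·0.2 = -1.9771
v' = 6.5000 + 2.0000·0.2 = 6.9000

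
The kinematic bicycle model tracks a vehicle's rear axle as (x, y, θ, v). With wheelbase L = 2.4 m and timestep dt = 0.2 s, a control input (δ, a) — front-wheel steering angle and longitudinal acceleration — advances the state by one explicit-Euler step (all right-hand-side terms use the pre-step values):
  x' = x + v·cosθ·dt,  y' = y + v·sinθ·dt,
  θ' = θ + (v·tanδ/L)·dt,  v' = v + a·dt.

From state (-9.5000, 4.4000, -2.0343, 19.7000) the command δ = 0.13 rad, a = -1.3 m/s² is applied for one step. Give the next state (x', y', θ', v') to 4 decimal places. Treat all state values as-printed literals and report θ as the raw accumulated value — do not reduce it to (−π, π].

(-11.2615, 0.8757, -1.8197, 19.4400)

x' = -9.5000 + 19.7000·cos(-2.0343)·0.2 = -11.2615
y' = 4.4000 + 19.7000·sin(-2.0343)·0.2 = 0.8757
θ' = -2.0343 + (19.7000/2.4)·tan(0.13)·0.2 = -1.8197
v' = 19.7000 − 1.3000·0.2 = 19.4400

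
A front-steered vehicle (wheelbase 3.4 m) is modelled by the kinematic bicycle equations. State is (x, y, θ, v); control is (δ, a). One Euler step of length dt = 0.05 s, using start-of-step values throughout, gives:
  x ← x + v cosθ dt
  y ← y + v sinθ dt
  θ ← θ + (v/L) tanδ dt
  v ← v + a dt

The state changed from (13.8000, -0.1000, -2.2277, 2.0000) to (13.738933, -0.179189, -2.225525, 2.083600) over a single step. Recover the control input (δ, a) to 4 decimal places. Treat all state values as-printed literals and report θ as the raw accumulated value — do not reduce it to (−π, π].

δ = 0.0738, a = 1.6720

a = (v'−v)/dt = (0.083600)/0.05 = 1.6720
Δθ = θ'−θ = 0.002175;  (v·dt/L) = 2.0000·0.05/3.4 = 0.029412
tan δ = Δθ·L/(v·dt) = 0.073950  →  δ = 0.0738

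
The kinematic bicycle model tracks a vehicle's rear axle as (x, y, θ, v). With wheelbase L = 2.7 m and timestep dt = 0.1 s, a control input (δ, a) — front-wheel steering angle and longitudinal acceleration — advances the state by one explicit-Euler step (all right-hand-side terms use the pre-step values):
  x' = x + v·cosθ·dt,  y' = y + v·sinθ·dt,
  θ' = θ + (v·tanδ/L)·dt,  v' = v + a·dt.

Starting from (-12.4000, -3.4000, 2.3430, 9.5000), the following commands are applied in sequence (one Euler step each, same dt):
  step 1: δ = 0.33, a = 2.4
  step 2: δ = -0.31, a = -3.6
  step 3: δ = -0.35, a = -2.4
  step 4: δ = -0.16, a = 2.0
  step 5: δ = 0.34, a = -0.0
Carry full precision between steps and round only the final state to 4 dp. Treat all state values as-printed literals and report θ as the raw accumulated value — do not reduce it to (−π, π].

after step 1 (δ=0.33, a=2.4): (-13.062830, -2.719444, 2.463518, 9.740000)
after step 2 (δ=-0.31, a=-3.6): (-13.821363, -2.108459, 2.347963, 9.380000)
after step 3 (δ=-0.35, a=-2.4): (-14.479147, -1.439755, 2.221149, 9.140000)
after step 4 (δ=-0.16, a=2.0): (-15.032544, -0.712330, 2.166519, 9.340000)
after step 5 (δ=0.34, a=-0.0): (-15.556619, 0.060782, 2.288886, 9.340000)

(-15.5566, 0.0608, 2.2889, 9.3400)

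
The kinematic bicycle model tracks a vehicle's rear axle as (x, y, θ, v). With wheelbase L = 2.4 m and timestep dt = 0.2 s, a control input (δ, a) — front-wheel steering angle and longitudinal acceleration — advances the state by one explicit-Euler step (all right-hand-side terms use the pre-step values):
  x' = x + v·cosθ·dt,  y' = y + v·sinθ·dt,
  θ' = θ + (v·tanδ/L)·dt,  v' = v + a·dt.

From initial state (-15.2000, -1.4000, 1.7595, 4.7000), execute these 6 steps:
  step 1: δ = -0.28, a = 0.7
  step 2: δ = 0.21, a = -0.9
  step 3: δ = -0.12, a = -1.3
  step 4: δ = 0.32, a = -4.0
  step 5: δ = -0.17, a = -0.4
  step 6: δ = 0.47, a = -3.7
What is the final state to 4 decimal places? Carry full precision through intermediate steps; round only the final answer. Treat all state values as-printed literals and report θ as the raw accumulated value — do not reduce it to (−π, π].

(-16.0000, 3.6743, 1.9050, 2.7800)

after step 1 (δ=-0.28, a=0.7): (-15.376331, -0.476687, 1.646875, 4.840000)
after step 2 (δ=0.21, a=-0.9): (-15.449903, 0.488513, 1.732842, 4.660000)
after step 3 (δ=-0.12, a=-1.3): (-15.600270, 1.408303, 1.686017, 4.400000)
after step 4 (δ=0.32, a=-4.0): (-15.701440, 2.282469, 1.807526, 3.600000)
after step 5 (δ=-0.17, a=-0.4): (-15.870298, 2.982388, 1.756029, 3.520000)
after step 6 (δ=0.47, a=-3.7): (-15.999958, 3.674345, 1.905033, 2.780000)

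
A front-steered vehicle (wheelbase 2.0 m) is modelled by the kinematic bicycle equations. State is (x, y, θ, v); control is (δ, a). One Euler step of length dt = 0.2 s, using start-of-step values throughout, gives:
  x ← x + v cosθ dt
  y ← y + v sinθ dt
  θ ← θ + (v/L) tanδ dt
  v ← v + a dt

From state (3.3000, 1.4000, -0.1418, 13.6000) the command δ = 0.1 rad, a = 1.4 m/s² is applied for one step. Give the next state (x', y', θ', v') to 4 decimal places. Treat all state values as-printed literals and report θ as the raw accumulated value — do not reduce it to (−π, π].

(5.9927, 1.0156, -0.0053, 13.8800)

x' = 3.3000 + 13.6000·cos(-0.1418)·0.2 = 5.9927
y' = 1.4000 + 13.6000·sin(-0.1418)·0.2 = 1.0156
θ' = -0.1418 + (13.6000/2.0)·tan(0.1)·0.2 = -0.0053
v' = 13.6000 + 1.4000·0.2 = 13.8800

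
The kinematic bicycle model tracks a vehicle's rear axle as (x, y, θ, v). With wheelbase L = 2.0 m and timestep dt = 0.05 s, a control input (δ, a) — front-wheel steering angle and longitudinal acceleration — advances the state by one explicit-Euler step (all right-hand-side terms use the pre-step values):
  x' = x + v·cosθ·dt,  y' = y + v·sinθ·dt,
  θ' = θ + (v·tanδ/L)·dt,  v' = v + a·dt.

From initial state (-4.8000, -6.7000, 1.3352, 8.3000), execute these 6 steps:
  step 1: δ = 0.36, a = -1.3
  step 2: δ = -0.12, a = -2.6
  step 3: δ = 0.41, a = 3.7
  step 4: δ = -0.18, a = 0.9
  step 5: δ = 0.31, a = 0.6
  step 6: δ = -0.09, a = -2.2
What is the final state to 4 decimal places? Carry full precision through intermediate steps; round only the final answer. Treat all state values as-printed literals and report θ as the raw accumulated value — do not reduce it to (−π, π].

(-4.4440, -4.2481, 1.4867, 8.2550)

after step 1 (δ=0.36, a=-1.3): (-4.703130, -6.296464, 1.413304, 8.235000)
after step 2 (δ=-0.12, a=-2.6): (-4.638550, -5.889810, 1.388479, 8.105000)
after step 3 (δ=0.41, a=3.7): (-4.565074, -5.491277, 1.476546, 8.290000)
after step 4 (δ=-0.18, a=0.9): (-4.526066, -5.078616, 1.438833, 8.335000)
after step 5 (δ=0.31, a=0.6): (-4.471229, -4.665490, 1.505582, 8.365000)
after step 6 (δ=-0.09, a=-2.2): (-4.443973, -4.248129, 1.486709, 8.255000)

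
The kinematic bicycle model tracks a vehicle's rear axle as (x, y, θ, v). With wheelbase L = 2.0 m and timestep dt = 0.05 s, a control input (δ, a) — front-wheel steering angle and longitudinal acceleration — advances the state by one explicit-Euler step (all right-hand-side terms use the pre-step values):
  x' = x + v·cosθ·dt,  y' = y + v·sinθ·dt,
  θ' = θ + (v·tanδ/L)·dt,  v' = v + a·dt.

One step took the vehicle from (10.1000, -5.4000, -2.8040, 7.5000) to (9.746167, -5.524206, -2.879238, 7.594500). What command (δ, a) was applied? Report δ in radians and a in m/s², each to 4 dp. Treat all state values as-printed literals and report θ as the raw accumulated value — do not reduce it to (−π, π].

a = (v'−v)/dt = (0.094500)/0.05 = 1.8900
Δθ = θ'−θ = -0.075238;  (v·dt/L) = 7.5000·0.05/2.0 = 0.187500
tan δ = Δθ·L/(v·dt) = -0.401269  →  δ = -0.3816

δ = -0.3816, a = 1.8900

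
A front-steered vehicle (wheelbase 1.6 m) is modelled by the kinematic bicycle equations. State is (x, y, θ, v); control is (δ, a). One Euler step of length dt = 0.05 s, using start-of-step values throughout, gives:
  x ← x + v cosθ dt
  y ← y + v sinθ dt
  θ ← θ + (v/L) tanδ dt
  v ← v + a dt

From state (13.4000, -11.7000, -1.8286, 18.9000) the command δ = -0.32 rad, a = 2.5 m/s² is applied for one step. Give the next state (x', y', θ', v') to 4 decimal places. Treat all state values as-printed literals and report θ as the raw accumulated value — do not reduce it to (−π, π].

(13.1591, -12.6138, -2.0243, 19.0250)

x' = 13.4000 + 18.9000·cos(-1.8286)·0.05 = 13.1591
y' = -11.7000 + 18.9000·sin(-1.8286)·0.05 = -12.6138
θ' = -1.8286 + (18.9000/1.6)·tan(-0.32)·0.05 = -2.0243
v' = 18.9000 + 2.5000·0.05 = 19.0250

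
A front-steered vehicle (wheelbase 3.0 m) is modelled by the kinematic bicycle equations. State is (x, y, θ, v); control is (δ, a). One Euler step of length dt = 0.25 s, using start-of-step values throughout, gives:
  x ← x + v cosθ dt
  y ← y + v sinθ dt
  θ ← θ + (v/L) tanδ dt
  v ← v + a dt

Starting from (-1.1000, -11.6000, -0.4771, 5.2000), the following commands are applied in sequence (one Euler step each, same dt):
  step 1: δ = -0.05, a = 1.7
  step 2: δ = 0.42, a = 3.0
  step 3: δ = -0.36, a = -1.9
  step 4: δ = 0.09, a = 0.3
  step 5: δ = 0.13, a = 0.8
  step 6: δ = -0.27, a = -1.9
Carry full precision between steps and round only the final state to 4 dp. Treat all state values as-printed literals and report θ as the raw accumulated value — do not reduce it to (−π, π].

(6.9009, -15.2336, -0.5224, 5.7000)

after step 1 (δ=-0.05, a=1.7): (0.054829, -12.196966, -0.498785, 5.625000)
after step 2 (δ=0.42, a=3.0): (1.289748, -12.869658, -0.289454, 6.375000)
after step 3 (δ=-0.36, a=-1.9): (2.817198, -13.324561, -0.489418, 5.900000)
after step 4 (δ=0.09, a=0.3): (4.119043, -14.017976, -0.445048, 5.975000)
after step 5 (δ=0.13, a=0.8): (5.467287, -14.661037, -0.379952, 6.175000)
after step 6 (δ=-0.27, a=-1.9): (6.900941, -15.233576, -0.522367, 5.700000)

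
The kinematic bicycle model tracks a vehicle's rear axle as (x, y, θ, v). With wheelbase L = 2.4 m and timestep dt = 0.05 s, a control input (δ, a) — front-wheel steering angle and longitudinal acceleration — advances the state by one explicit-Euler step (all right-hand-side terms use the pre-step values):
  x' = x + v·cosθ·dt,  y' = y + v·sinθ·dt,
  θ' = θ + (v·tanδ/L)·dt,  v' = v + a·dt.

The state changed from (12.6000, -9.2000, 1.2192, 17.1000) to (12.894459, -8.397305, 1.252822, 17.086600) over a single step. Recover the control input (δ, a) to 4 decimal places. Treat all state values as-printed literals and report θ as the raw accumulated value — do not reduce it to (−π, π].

δ = 0.0941, a = -0.2680

a = (v'−v)/dt = (-0.013400)/0.05 = -0.2680
Δθ = θ'−θ = 0.033622;  (v·dt/L) = 17.1000·0.05/2.4 = 0.356250
tan δ = Δθ·L/(v·dt) = 0.094378  →  δ = 0.0941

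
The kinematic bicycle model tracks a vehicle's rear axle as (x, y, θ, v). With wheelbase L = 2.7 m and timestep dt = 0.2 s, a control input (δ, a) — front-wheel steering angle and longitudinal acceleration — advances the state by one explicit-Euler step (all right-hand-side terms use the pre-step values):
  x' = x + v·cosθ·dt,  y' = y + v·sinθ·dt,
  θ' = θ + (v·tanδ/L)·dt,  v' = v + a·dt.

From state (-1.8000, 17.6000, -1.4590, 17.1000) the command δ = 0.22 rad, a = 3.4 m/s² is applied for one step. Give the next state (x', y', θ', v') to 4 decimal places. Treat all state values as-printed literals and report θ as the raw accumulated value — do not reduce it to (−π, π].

(-1.4185, 14.2014, -1.1757, 17.7800)

x' = -1.8000 + 17.1000·cos(-1.4590)·0.2 = -1.4185
y' = 17.6000 + 17.1000·sin(-1.4590)·0.2 = 14.2014
θ' = -1.4590 + (17.1000/2.7)·tan(0.22)·0.2 = -1.1757
v' = 17.1000 + 3.4000·0.2 = 17.7800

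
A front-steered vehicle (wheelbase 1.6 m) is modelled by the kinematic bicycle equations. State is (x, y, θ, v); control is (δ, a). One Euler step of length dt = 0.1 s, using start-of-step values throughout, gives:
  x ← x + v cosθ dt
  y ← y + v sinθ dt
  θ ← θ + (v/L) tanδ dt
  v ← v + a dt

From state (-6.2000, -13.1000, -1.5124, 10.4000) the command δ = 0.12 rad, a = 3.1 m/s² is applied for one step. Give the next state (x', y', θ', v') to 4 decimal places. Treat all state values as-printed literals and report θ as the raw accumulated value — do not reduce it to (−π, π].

x' = -6.2000 + 10.4000·cos(-1.5124)·0.1 = -6.1393
y' = -13.1000 + 10.4000·sin(-1.5124)·0.1 = -14.1382
θ' = -1.5124 + (10.4000/1.6)·tan(0.12)·0.1 = -1.4340
v' = 10.4000 + 3.1000·0.1 = 10.7100

(-6.1393, -14.1382, -1.4340, 10.7100)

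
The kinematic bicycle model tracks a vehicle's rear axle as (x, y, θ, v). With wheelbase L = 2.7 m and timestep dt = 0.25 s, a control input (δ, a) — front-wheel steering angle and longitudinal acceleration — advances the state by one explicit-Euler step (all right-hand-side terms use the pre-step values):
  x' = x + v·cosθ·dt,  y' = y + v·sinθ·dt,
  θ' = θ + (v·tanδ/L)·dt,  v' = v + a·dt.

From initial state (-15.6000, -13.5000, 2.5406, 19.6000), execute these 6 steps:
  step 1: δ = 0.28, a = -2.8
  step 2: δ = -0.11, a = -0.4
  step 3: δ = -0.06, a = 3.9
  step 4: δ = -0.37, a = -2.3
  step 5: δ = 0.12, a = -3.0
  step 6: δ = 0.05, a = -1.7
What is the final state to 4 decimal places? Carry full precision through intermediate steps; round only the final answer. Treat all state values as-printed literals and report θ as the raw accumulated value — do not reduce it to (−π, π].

(-38.6712, 0.5121, 2.3543, 18.0250)

after step 1 (δ=0.28, a=-2.8): (-19.641396, -10.729239, 3.062458, 18.900000)
after step 2 (δ=-0.11, a=-0.4): (-24.351609, -10.355717, 2.869178, 18.800000)
after step 3 (δ=-0.06, a=3.9): (-28.878292, -9.091144, 2.764608, 19.775000)
after step 4 (δ=-0.37, a=-2.3): (-33.474885, -7.271256, 2.054423, 19.200000)
after step 5 (δ=0.12, a=-3.0): (-35.706852, -3.021747, 2.268786, 18.450000)
after step 6 (δ=0.05, a=-1.7): (-38.671209, 0.512053, 2.354274, 18.025000)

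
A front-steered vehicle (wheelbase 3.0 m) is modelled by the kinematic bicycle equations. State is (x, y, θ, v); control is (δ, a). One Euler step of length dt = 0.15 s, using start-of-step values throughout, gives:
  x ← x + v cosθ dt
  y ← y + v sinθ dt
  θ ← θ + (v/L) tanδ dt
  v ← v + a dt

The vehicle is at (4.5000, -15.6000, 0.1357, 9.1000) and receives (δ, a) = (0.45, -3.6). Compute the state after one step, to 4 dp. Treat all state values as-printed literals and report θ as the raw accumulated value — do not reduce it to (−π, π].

x' = 4.5000 + 9.1000·cos(0.1357)·0.15 = 5.8525
y' = -15.6000 + 9.1000·sin(0.1357)·0.15 = -15.4153
θ' = 0.1357 + (9.1000/3.0)·tan(0.45)·0.15 = 0.3555
v' = 9.1000 − 3.6000·0.15 = 8.5600

(5.8525, -15.4153, 0.3555, 8.5600)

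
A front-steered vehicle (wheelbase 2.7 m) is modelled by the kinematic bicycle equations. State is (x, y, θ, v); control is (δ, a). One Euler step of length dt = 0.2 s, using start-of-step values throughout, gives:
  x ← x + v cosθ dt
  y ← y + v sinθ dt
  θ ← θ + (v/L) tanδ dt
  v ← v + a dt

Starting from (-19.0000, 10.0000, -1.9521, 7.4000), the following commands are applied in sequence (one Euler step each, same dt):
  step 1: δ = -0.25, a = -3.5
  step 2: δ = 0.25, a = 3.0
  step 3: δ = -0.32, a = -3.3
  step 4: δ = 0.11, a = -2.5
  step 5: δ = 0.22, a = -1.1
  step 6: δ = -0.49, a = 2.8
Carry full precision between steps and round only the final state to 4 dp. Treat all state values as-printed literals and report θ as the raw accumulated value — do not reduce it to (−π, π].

(-22.5899, 2.8528, -2.2224, 6.4800)

after step 1 (δ=-0.25, a=-3.5): (-19.550754, 8.626293, -2.092065, 6.700000)
after step 2 (δ=0.25, a=3.0): (-20.218048, 7.464261, -1.965340, 7.300000)
after step 3 (δ=-0.32, a=-3.3): (-20.779253, 6.116430, -2.144536, 6.640000)
after step 4 (δ=0.11, a=-2.5): (-21.500060, 5.001073, -2.090213, 6.140000)
after step 5 (δ=0.22, a=-1.1): (-22.109607, 3.935035, -1.988507, 5.920000)
after step 6 (δ=-0.49, a=2.8): (-22.589919, 2.852836, -2.222408, 6.480000)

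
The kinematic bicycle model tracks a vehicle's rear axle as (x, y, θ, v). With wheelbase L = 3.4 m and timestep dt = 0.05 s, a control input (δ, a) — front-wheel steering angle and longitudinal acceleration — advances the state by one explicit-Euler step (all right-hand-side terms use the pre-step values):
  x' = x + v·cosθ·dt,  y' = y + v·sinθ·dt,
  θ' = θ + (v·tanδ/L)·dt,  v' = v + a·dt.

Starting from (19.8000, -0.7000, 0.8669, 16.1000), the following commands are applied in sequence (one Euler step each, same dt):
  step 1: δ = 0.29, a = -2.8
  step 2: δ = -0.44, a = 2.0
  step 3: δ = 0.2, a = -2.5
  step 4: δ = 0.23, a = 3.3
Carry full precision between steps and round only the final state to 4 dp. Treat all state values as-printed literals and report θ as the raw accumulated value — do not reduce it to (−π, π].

after step 1 (δ=0.29, a=-2.8): (20.320990, -0.086327, 0.937554, 15.960000)
after step 2 (δ=-0.44, a=2.0): (20.793216, 0.556951, 0.827059, 16.060000)
after step 3 (δ=0.2, a=-2.5): (21.336882, 1.147913, 0.874934, 15.935000)
after step 4 (δ=0.23, a=3.3): (21.847637, 1.759420, 0.929803, 16.100000)

(21.8476, 1.7594, 0.9298, 16.1000)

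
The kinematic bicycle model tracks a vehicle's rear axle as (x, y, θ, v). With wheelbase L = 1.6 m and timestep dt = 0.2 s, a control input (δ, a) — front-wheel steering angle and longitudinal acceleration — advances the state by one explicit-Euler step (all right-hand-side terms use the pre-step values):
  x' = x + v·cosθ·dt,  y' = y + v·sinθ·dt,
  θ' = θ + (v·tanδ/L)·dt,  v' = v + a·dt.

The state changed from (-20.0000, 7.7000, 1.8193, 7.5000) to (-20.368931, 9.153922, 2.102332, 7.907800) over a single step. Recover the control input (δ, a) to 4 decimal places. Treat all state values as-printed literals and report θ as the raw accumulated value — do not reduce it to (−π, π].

a = (v'−v)/dt = (0.407800)/0.2 = 2.0390
Δθ = θ'−θ = 0.283032;  (v·dt/L) = 7.5000·0.2/1.6 = 0.937500
tan δ = Δθ·L/(v·dt) = 0.301901  →  δ = 0.2932

δ = 0.2932, a = 2.0390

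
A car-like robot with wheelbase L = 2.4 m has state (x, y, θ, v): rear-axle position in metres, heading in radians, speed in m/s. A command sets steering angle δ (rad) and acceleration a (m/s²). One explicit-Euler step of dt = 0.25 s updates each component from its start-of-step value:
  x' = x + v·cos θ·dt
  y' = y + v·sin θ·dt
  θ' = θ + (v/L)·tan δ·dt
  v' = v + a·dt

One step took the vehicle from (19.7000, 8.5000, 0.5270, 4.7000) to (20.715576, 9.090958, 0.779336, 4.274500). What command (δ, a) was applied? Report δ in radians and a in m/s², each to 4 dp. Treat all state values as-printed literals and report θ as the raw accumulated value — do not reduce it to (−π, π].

a = (v'−v)/dt = (-0.425500)/0.25 = -1.7020
Δθ = θ'−θ = 0.252336;  (v·dt/L) = 4.7000·0.25/2.4 = 0.489583
tan δ = Δθ·L/(v·dt) = 0.515410  →  δ = 0.4759

δ = 0.4759, a = -1.7020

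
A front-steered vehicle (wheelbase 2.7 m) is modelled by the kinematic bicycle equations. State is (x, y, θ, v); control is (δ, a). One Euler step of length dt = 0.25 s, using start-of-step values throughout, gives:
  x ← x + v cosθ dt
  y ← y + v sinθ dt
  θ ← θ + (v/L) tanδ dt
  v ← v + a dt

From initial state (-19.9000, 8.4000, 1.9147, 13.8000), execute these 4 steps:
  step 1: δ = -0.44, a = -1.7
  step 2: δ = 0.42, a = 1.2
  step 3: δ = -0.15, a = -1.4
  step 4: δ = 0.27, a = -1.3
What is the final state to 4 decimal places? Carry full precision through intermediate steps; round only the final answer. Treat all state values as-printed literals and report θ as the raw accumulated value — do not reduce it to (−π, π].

after step 1 (δ=-0.44, a=-1.7): (-21.063218, 11.647988, 1.313147, 13.375000)
after step 2 (δ=0.42, a=1.2): (-20.211204, 14.881366, 1.866194, 13.675000)
after step 3 (δ=-0.15, a=-1.4): (-21.206472, 18.152038, 1.674826, 13.325000)
after step 4 (δ=0.27, a=-1.3): (-21.552396, 21.465278, 2.016289, 13.000000)

(-21.5524, 21.4653, 2.0163, 13.0000)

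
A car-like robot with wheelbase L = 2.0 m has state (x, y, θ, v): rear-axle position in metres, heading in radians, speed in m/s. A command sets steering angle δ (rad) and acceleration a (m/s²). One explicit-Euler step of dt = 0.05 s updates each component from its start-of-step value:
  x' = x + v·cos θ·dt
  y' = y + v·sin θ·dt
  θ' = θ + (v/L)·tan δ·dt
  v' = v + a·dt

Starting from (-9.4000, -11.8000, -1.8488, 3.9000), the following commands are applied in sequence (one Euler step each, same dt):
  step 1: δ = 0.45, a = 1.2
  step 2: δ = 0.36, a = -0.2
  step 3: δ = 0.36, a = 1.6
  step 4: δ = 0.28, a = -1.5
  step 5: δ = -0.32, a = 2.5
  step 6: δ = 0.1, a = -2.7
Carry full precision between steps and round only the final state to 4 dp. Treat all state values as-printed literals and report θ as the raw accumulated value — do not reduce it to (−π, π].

after step 1 (δ=0.45, a=1.2): (-9.453515, -11.987513, -1.801702, 3.960000)
after step 2 (δ=0.36, a=-0.2): (-9.498829, -12.180258, -1.764438, 3.950000)
after step 3 (δ=0.36, a=1.6): (-9.536835, -12.374067, -1.727268, 4.030000)
after step 4 (δ=0.28, a=-1.5): (-9.568236, -12.573105, -1.698297, 3.955000)
after step 5 (δ=-0.32, a=2.5): (-9.593381, -12.769250, -1.731063, 4.080000)
after step 6 (δ=0.1, a=-2.7): (-9.625935, -12.970636, -1.720829, 3.945000)

(-9.6259, -12.9706, -1.7208, 3.9450)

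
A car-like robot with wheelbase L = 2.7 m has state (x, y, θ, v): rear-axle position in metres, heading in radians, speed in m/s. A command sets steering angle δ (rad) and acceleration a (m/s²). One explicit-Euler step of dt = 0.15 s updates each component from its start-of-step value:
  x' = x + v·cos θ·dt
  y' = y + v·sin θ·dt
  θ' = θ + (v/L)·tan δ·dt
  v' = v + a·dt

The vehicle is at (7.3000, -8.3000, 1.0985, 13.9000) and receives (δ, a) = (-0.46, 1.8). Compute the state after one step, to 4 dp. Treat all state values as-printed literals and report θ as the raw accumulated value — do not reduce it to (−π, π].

x' = 7.3000 + 13.9000·cos(1.0985)·0.15 = 8.2485
y' = -8.3000 + 13.9000·sin(1.0985)·0.15 = -6.4433
θ' = 1.0985 + (13.9000/2.7)·tan(-0.46)·0.15 = 0.7159
v' = 13.9000 + 1.8000·0.15 = 14.1700

(8.2485, -6.4433, 0.7159, 14.1700)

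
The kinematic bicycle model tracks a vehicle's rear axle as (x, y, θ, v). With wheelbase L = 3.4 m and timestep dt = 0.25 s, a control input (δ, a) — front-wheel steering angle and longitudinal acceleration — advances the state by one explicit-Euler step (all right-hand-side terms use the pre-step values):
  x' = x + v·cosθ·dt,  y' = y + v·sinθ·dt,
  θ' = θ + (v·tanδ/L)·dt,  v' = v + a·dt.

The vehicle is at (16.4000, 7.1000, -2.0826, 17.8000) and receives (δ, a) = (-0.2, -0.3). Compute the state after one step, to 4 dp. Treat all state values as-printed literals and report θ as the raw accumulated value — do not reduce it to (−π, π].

x' = 16.4000 + 17.8000·cos(-2.0826)·0.25 = 14.2206
y' = 7.1000 + 17.8000·sin(-2.0826)·0.25 = 3.2202
θ' = -2.0826 + (17.8000/3.4)·tan(-0.2)·0.25 = -2.3479
v' = 17.8000 − 0.3000·0.25 = 17.7250

(14.2206, 3.2202, -2.3479, 17.7250)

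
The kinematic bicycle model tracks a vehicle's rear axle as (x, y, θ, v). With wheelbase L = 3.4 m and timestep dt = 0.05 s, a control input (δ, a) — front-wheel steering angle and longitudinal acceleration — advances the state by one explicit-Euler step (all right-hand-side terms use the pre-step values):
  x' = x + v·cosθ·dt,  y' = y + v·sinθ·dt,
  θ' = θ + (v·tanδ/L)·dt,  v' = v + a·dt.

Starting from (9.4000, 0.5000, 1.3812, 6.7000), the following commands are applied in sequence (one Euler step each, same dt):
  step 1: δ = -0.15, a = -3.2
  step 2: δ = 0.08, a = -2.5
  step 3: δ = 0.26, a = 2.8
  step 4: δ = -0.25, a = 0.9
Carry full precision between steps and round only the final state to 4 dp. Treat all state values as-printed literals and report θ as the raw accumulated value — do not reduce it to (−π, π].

after step 1 (δ=-0.15, a=-3.2): (9.463135, 0.828997, 1.366309, 6.540000)
after step 2 (δ=0.08, a=-2.5): (9.529537, 1.149184, 1.374019, 6.415000)
after step 3 (δ=0.26, a=2.8): (9.592247, 1.463744, 1.399115, 6.555000)
after step 4 (δ=-0.25, a=0.9): (9.648239, 1.786676, 1.374501, 6.600000)

(9.6482, 1.7867, 1.3745, 6.6000)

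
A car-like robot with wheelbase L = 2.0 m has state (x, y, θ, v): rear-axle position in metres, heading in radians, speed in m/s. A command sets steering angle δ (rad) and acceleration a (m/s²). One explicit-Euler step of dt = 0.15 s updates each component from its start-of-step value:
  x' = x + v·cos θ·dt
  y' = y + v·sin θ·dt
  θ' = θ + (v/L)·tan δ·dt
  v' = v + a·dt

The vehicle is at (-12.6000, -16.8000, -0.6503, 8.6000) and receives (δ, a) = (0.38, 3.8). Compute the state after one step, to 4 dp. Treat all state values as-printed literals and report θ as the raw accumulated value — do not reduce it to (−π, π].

(-11.5733, -17.5810, -0.3927, 9.1700)

x' = -12.6000 + 8.6000·cos(-0.6503)·0.15 = -11.5733
y' = -16.8000 + 8.6000·sin(-0.6503)·0.15 = -17.5810
θ' = -0.6503 + (8.6000/2.0)·tan(0.38)·0.15 = -0.3927
v' = 8.6000 + 3.8000·0.15 = 9.1700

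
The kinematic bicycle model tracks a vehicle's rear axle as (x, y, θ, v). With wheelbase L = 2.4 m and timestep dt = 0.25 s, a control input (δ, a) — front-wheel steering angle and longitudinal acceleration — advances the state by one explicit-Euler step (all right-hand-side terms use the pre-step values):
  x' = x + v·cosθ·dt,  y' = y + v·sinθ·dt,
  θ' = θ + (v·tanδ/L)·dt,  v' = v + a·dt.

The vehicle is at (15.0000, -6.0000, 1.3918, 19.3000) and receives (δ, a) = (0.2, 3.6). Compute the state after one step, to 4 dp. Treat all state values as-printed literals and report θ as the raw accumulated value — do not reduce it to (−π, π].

x' = 15.0000 + 19.3000·cos(1.3918)·0.25 = 15.8591
y' = -6.0000 + 19.3000·sin(1.3918)·0.25 = -1.2521
θ' = 1.3918 + (19.3000/2.4)·tan(0.2)·0.25 = 1.7993
v' = 19.3000 + 3.6000·0.25 = 20.2000

(15.8591, -1.2521, 1.7993, 20.2000)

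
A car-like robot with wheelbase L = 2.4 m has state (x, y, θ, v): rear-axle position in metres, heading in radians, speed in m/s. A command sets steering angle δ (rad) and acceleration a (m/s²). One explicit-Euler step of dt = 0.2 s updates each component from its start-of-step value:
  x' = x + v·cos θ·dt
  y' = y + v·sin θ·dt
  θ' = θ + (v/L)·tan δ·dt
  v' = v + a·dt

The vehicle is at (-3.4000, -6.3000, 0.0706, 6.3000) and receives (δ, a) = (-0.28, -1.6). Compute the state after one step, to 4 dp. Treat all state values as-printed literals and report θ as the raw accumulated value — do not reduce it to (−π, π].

(-2.1431, -6.2111, -0.0804, 5.9800)

x' = -3.4000 + 6.3000·cos(0.0706)·0.2 = -2.1431
y' = -6.3000 + 6.3000·sin(0.0706)·0.2 = -6.2111
θ' = 0.0706 + (6.3000/2.4)·tan(-0.28)·0.2 = -0.0804
v' = 6.3000 − 1.6000·0.2 = 5.9800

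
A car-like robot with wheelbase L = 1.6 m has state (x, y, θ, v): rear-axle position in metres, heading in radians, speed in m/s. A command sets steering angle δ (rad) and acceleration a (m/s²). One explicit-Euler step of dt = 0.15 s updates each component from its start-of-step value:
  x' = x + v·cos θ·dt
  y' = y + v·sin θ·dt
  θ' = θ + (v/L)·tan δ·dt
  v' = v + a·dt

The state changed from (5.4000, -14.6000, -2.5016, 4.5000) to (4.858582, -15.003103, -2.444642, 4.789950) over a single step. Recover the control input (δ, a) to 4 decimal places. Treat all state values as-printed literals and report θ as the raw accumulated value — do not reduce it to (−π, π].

a = (v'−v)/dt = (0.289950)/0.15 = 1.9330
Δθ = θ'−θ = 0.056958;  (v·dt/L) = 4.5000·0.15/1.6 = 0.421875
tan δ = Δθ·L/(v·dt) = 0.135012  →  δ = 0.1342

δ = 0.1342, a = 1.9330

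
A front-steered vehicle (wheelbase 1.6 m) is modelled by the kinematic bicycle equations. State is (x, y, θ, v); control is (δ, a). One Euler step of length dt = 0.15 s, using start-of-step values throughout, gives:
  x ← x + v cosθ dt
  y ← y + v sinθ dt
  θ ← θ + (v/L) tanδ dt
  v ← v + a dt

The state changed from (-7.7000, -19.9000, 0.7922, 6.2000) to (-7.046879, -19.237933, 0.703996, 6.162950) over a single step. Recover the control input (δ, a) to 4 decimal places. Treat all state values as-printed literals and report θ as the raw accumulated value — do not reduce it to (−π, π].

a = (v'−v)/dt = (-0.037050)/0.15 = -0.2470
Δθ = θ'−θ = -0.088204;  (v·dt/L) = 6.2000·0.15/1.6 = 0.581250
tan δ = Δθ·L/(v·dt) = -0.151749  →  δ = -0.1506

δ = -0.1506, a = -0.2470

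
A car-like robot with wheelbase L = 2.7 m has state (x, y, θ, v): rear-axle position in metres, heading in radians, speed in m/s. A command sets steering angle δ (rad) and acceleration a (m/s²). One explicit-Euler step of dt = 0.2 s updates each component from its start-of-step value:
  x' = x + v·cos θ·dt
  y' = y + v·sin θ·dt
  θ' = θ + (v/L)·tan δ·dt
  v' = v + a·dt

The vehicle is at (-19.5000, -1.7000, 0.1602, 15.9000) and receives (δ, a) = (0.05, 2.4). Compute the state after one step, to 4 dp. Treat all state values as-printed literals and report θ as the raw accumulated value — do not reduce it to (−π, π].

(-16.3607, -1.1927, 0.2191, 16.3800)

x' = -19.5000 + 15.9000·cos(0.1602)·0.2 = -16.3607
y' = -1.7000 + 15.9000·sin(0.1602)·0.2 = -1.1927
θ' = 0.1602 + (15.9000/2.7)·tan(0.05)·0.2 = 0.2191
v' = 15.9000 + 2.4000·0.2 = 16.3800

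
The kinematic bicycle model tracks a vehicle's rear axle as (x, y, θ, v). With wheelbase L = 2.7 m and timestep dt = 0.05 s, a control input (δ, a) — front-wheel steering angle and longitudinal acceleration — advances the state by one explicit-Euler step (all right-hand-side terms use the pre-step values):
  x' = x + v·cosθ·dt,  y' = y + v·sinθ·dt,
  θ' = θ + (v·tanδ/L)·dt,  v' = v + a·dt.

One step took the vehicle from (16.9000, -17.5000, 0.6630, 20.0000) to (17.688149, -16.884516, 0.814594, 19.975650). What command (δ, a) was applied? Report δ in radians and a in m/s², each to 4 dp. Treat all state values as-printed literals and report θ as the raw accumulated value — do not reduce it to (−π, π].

a = (v'−v)/dt = (-0.024350)/0.05 = -0.4870
Δθ = θ'−θ = 0.151594;  (v·dt/L) = 20.0000·0.05/2.7 = 0.370370
tan δ = Δθ·L/(v·dt) = 0.409304  →  δ = 0.3885

δ = 0.3885, a = -0.4870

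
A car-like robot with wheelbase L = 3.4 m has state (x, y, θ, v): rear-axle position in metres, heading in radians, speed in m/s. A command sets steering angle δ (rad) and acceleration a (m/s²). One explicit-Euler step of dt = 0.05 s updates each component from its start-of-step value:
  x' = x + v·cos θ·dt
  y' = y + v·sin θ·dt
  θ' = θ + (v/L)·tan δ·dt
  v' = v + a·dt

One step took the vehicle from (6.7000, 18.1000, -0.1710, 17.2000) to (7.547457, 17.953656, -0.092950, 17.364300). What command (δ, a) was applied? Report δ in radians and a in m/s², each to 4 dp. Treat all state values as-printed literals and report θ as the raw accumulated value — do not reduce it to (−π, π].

a = (v'−v)/dt = (0.164300)/0.05 = 3.2860
Δθ = θ'−θ = 0.078050;  (v·dt/L) = 17.2000·0.05/3.4 = 0.252941
tan δ = Δθ·L/(v·dt) = 0.308570  →  δ = 0.2993

δ = 0.2993, a = 3.2860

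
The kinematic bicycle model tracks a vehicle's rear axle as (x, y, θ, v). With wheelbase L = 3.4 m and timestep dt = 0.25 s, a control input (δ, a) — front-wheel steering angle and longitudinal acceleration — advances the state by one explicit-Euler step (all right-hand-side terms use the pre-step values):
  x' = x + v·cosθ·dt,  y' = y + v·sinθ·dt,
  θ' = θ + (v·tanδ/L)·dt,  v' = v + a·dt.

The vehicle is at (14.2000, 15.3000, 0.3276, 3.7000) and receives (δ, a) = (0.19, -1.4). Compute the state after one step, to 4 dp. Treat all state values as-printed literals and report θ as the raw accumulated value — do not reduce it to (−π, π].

(15.0758, 15.5976, 0.3799, 3.3500)

x' = 14.2000 + 3.7000·cos(0.3276)·0.25 = 15.0758
y' = 15.3000 + 3.7000·sin(0.3276)·0.25 = 15.5976
θ' = 0.3276 + (3.7000/3.4)·tan(0.19)·0.25 = 0.3799
v' = 3.7000 − 1.4000·0.25 = 3.3500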